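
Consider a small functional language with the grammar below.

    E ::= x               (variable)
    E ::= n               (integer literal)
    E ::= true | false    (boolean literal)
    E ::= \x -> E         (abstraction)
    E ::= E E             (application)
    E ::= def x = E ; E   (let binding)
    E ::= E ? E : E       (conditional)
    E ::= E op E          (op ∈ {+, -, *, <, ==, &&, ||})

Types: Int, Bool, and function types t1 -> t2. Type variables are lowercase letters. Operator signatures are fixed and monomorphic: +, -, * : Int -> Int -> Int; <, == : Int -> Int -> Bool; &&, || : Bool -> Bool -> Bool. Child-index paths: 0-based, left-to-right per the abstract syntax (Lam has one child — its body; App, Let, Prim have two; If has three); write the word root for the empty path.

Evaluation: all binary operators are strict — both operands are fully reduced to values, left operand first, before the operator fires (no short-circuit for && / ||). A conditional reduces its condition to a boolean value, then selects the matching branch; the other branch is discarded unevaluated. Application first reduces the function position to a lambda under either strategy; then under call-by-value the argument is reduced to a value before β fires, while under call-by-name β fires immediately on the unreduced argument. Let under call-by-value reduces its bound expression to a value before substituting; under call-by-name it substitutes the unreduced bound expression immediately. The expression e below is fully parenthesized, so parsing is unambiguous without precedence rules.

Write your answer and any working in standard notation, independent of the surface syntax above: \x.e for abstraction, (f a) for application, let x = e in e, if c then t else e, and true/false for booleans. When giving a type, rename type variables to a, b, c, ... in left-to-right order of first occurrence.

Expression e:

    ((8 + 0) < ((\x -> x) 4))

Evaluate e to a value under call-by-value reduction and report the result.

Trace:
step 0: ((8 + 0) < ((\x.x) 4))
step 1: [delta@0] (8 < ((\x.x) 4))
step 2: [beta@1] (8 < 4)
step 3: [delta@root] false

Answer: false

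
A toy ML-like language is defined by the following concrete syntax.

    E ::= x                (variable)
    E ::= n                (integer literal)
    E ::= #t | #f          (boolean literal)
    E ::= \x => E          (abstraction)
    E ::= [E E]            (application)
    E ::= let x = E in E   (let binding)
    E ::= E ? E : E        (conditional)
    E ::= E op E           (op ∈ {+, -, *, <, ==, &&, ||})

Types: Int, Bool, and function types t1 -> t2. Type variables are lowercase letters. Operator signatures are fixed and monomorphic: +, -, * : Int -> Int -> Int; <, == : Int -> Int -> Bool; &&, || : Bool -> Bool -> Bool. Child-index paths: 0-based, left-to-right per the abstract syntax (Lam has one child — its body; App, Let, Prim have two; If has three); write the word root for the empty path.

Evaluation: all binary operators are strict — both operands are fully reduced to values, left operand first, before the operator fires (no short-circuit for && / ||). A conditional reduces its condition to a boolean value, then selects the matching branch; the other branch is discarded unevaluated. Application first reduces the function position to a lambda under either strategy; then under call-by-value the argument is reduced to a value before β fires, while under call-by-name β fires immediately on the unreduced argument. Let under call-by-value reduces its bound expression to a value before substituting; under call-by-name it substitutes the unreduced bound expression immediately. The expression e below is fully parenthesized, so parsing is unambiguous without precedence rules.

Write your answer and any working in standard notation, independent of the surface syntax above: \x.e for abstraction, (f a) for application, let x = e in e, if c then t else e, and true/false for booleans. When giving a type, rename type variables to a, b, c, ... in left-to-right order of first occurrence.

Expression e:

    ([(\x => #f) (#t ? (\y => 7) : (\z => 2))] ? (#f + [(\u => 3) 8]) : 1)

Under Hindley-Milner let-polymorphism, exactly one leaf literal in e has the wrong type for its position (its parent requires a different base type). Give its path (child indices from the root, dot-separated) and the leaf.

Answer: 1.0 : false

Derivation:
\x._ : a -> Bool
  unify Bool ~ Bool
\y._ : b -> Int
\z._ : c -> Int
  unify b -> Int ~ c -> Int
  unify b ~ c
  unify Int ~ Int
  unify a -> Bool ~ (c -> Int) -> d
  unify a ~ c -> Int
  unify Bool ~ d
_ _ : Bool
  unify Bool ~ Bool
  unify Bool ~ Int
  FAIL: mismatch Bool ~ Int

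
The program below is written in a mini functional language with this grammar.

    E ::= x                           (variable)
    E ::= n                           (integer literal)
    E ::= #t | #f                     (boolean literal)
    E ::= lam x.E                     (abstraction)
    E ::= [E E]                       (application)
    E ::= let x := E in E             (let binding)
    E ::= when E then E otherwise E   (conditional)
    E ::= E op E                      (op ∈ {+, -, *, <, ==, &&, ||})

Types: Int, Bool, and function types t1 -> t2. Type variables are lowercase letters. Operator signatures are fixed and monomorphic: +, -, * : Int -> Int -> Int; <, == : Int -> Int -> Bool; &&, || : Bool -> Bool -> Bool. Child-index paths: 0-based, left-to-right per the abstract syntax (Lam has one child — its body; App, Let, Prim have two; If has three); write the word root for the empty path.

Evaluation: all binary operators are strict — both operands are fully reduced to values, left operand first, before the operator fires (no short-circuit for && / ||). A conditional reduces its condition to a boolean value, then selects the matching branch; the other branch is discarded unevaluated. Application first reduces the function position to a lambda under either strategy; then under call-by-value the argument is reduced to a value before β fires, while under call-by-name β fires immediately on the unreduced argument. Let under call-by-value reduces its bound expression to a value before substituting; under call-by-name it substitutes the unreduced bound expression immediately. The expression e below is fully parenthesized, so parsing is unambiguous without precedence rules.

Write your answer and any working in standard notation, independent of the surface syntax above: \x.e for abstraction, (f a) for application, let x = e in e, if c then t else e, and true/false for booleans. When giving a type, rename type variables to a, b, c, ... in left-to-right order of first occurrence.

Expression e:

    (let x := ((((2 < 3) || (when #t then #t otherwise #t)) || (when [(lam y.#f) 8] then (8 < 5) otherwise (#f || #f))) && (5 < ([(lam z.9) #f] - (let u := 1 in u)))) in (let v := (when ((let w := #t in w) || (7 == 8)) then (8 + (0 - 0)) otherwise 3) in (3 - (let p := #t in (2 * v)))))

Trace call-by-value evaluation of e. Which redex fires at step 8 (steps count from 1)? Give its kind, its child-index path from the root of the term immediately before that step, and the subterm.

Working:
step 0: (let x = ((((2 < 3) || (if true then true else true)) || (if ((\y.false) 8) then (8 < 5) else (false || false))) && (5 < (((\z.9) false) - (let u = 1 in u)))) in (let v = (if ((let w = true in w) || (7 == 8)) then (8 + (0 - 0)) else 3) in (3 - (let p = true in (2 * v)))))
step 1: [delta@0.0.0.0] (let x = (((true || (if true then true else true)) || (if ((\y.false) 8) then (8 < 5) else (false || false))) && (5 < (((\z.9) false) - (let u = 1 in u)))) in (let v = (if ((let w = true in w) || (7 == 8)) then (8 + (0 - 0)) else 3) in (3 - (let p = true in (2 * v)))))
step 2: [if@0.0.0.1] (let x = (((true || true) || (if ((\y.false) 8) then (8 < 5) else (false || false))) && (5 < (((\z.9) false) - (let u = 1 in u)))) in (let v = (if ((let w = true in w) || (7 == 8)) then (8 + (0 - 0)) else 3) in (3 - (let p = true in (2 * v)))))
step 3: [delta@0.0.0] (let x = ((true || (if ((\y.false) 8) then (8 < 5) else (false || false))) && (5 < (((\z.9) false) - (let u = 1 in u)))) in (let v = (if ((let w = true in w) || (7 == 8)) then (8 + (0 - 0)) else 3) in (3 - (let p = true in (2 * v)))))
step 4: [beta@0.0.1.0] (let x = ((true || (if false then (8 < 5) else (false || false))) && (5 < (((\z.9) false) - (let u = 1 in u)))) in (let v = (if ((let w = true in w) || (7 == 8)) then (8 + (0 - 0)) else 3) in (3 - (let p = true in (2 * v)))))
step 5: [if@0.0.1] (let x = ((true || (false || false)) && (5 < (((\z.9) false) - (let u = 1 in u)))) in (let v = (if ((let w = true in w) || (7 == 8)) then (8 + (0 - 0)) else 3) in (3 - (let p = true in (2 * v)))))
step 6: [delta@0.0.1] (let x = ((true || false) && (5 < (((\z.9) false) - (let u = 1 in u)))) in (let v = (if ((let w = true in w) || (7 == 8)) then (8 + (0 - 0)) else 3) in (3 - (let p = true in (2 * v)))))
step 7: [delta@0.0] (let x = (true && (5 < (((\z.9) false) - (let u = 1 in u)))) in (let v = (if ((let w = true in w) || (7 == 8)) then (8 + (0 - 0)) else 3) in (3 - (let p = true in (2 * v)))))
step 8: [beta@0.1.1.0] (let x = (true && (5 < (9 - (let u = 1 in u)))) in (let v = (if ((let w = true in w) || (7 == 8)) then (8 + (0 - 0)) else 3) in (3 - (let p = true in (2 * v)))))

Answer: beta at 0.1.1.0 : ((\z.9) false)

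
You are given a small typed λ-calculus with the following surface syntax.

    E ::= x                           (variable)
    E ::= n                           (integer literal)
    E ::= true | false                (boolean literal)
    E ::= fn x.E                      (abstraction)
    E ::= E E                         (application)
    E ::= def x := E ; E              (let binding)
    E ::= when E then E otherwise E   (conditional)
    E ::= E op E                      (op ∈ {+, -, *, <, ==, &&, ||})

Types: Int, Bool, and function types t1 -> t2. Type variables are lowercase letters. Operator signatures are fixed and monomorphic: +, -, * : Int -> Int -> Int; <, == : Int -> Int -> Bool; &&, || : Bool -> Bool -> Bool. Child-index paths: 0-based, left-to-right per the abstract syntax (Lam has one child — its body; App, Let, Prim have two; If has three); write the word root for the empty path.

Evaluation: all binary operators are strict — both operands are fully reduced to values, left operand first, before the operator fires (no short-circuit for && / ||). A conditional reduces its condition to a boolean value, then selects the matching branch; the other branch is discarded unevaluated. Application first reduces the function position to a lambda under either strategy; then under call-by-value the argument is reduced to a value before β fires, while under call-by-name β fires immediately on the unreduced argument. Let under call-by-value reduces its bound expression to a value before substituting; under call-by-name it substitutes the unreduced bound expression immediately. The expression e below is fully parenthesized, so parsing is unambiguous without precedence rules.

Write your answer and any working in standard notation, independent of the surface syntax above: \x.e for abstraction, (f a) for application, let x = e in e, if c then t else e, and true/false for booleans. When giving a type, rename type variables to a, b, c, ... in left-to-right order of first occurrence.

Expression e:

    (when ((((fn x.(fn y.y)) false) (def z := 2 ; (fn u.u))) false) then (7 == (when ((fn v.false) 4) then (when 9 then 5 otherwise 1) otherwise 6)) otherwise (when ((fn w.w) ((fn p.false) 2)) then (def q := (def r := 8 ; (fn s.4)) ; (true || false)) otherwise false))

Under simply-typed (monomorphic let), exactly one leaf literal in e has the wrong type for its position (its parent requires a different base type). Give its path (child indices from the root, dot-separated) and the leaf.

Answer: 1.1.1.0 : 9

Trace:
y : b
\y._ : b -> b
\x._ : a -> b -> b
  unify a -> b -> b ~ Bool -> c
  unify a ~ Bool
  unify b -> b ~ c
_ _ : b -> b
let z : Int
u : d
\u._ : d -> d
  unify b -> b ~ (d -> d) -> e
  unify b ~ d -> d
  unify d -> d ~ e
_ _ : d -> d
  unify d -> d ~ Bool -> f
  unify d ~ Bool
  unify Bool ~ f
_ _ : Bool
  unify Bool ~ Bool
  unify Int ~ Int
\v._ : g -> Bool
  unify g -> Bool ~ Int -> h
  unify g ~ Int
  unify Bool ~ h
_ _ : Bool
  unify Bool ~ Bool
  unify Int ~ Bool
  FAIL: mismatch Int ~ Bool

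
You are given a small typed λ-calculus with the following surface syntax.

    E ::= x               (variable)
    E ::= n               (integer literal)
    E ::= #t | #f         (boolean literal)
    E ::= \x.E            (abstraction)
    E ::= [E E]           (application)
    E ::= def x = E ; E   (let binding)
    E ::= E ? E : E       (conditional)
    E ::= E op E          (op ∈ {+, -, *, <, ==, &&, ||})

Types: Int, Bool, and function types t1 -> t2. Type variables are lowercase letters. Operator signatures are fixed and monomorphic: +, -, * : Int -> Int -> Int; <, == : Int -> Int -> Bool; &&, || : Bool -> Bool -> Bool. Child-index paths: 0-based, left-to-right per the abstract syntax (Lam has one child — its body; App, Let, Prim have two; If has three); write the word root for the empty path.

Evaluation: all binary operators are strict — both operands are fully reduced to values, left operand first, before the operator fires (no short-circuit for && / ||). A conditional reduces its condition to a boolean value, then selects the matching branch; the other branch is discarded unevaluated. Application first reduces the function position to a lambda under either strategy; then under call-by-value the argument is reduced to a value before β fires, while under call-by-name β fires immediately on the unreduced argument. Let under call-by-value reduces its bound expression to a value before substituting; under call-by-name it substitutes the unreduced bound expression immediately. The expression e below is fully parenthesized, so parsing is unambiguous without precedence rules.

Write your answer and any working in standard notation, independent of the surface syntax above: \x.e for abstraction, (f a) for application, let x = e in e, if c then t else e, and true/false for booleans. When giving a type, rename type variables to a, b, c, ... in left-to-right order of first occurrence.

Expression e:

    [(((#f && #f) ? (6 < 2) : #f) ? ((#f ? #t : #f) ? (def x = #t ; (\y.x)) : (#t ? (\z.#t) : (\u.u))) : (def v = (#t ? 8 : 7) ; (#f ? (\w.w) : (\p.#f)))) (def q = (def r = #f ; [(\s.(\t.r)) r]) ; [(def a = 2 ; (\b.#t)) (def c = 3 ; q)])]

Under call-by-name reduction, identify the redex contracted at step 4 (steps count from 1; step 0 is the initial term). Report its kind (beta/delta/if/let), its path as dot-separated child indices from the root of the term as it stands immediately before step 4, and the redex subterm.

Derivation:
step 0: ((if (if (false && false) then (6 < 2) else false) then (if (if false then true else false) then (let x = true in (\y.x)) else (if true then (\z.true) else (\u.u))) else (let v = (if true then 8 else 7) in (if false then (\w.w) else (\p.false)))) (let q = (let r = false in ((\s.(\t.r)) r)) in ((let a = 2 in (\b.true)) (let c = 3 in q))))
step 1: [delta@0.0.0] ((if (if false then (6 < 2) else false) then (if (if false then true else false) then (let x = true in (\y.x)) else (if true then (\z.true) else (\u.u))) else (let v = (if true then 8 else 7) in (if false then (\w.w) else (\p.false)))) (let q = (let r = false in ((\s.(\t.r)) r)) in ((let a = 2 in (\b.true)) (let c = 3 in q))))
step 2: [if@0.0] ((if false then (if (if false then true else false) then (let x = true in (\y.x)) else (if true then (\z.true) else (\u.u))) else (let v = (if true then 8 else 7) in (if false then (\w.w) else (\p.false)))) (let q = (let r = false in ((\s.(\t.r)) r)) in ((let a = 2 in (\b.true)) (let c = 3 in q))))
step 3: [if@0] ((let v = (if true then 8 else 7) in (if false then (\w.w) else (\p.false))) (let q = (let r = false in ((\s.(\t.r)) r)) in ((let a = 2 in (\b.true)) (let c = 3 in q))))
step 4: [let@0] ((if false then (\w.w) else (\p.false)) (let q = (let r = false in ((\s.(\t.r)) r)) in ((let a = 2 in (\b.true)) (let c = 3 in q))))

Answer: let at 0 : (let v = (if true then 8 else 7) in (if false then (\w.w) else (\p.false)))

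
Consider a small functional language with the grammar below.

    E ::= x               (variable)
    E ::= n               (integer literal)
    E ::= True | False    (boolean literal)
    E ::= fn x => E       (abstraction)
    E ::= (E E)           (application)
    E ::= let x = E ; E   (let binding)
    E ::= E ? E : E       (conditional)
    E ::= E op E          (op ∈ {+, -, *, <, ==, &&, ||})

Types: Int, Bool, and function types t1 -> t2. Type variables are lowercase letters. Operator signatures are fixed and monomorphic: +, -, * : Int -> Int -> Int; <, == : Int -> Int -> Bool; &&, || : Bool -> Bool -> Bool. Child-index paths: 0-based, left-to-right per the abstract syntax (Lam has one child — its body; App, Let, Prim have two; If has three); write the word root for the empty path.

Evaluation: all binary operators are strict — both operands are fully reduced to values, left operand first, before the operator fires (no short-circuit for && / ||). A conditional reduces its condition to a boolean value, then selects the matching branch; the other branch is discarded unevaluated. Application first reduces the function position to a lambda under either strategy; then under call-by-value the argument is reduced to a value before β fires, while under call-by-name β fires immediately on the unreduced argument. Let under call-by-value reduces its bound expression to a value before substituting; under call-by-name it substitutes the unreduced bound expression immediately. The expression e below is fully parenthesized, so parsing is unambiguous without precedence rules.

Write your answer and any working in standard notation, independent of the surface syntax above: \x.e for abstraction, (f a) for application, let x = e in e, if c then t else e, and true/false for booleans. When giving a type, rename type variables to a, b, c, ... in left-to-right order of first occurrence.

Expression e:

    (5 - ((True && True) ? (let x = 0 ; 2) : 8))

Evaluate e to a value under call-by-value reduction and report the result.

Trace:
step 0: (5 - (if (true && true) then (let x = 0 in 2) else 8))
step 1: [delta@1.0] (5 - (if true then (let x = 0 in 2) else 8))
step 2: [if@1] (5 - (let x = 0 in 2))
step 3: [let@1] (5 - 2)
step 4: [delta@root] 3

Answer: 3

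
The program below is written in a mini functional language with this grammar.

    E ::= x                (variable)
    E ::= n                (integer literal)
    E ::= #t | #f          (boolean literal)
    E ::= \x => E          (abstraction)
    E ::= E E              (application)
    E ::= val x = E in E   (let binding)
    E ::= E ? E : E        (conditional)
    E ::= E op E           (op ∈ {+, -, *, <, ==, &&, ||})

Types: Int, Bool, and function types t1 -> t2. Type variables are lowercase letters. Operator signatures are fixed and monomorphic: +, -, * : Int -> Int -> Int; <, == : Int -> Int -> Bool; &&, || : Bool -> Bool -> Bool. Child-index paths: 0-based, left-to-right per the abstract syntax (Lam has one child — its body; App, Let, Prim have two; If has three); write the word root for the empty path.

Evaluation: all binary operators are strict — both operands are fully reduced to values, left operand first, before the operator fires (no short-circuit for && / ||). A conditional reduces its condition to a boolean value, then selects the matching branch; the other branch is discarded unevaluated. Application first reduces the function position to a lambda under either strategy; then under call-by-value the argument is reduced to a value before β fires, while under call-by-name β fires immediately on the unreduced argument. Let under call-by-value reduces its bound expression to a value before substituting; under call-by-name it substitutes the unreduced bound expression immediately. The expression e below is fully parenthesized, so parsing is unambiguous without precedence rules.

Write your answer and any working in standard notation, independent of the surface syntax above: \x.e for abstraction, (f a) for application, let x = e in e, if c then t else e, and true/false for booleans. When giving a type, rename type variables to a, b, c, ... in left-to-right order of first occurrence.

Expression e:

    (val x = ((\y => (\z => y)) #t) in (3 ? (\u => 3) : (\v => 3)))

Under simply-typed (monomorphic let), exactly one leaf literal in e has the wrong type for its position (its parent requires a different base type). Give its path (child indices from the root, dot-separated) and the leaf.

Answer: 1.0 : 3

Derivation:
y : a
\z._ : b -> a
\y._ : a -> b -> a
  unify a -> b -> a ~ Bool -> c
  unify a ~ Bool
  unify b -> Bool ~ c
_ _ : b -> Bool
let x : b -> Bool
  unify Int ~ Bool
  FAIL: mismatch Int ~ Bool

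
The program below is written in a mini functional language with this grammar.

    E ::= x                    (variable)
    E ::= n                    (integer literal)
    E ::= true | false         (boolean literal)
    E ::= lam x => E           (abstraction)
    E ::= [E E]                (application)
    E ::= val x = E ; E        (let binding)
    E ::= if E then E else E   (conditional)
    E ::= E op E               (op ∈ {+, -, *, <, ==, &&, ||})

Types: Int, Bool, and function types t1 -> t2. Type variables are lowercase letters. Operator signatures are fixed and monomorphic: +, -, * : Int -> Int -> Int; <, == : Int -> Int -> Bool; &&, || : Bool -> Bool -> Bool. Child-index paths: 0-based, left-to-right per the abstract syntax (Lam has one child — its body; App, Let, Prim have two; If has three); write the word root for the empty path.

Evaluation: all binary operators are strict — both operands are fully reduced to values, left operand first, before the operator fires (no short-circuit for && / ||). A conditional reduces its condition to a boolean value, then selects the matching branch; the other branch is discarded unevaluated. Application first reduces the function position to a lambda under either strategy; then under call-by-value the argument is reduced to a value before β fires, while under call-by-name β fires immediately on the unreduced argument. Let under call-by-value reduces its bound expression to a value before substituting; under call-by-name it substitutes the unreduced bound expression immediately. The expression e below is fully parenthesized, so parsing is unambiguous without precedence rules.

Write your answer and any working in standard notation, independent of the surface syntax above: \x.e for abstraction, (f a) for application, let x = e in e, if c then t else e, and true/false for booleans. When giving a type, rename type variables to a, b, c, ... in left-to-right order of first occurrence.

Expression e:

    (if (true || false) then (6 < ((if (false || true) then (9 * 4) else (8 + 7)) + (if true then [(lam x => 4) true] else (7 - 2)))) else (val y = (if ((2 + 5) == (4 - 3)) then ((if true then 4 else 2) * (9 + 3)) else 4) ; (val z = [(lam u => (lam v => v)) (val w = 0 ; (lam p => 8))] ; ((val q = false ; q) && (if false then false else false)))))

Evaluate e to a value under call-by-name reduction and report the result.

Answer: true

Derivation:
step 0: (if (true || false) then (6 < ((if (false || true) then (9 * 4) else (8 + 7)) + (if true then ((\x.4) true) else (7 - 2)))) else (let y = (if ((2 + 5) == (4 - 3)) then ((if true then 4 else 2) * (9 + 3)) else 4) in (let z = ((\u.(\v.v)) (let w = 0 in (\p.8))) in ((let q = false in q) && (if false then false else false)))))
step 1: [delta@0] (if true then (6 < ((if (false || true) then (9 * 4) else (8 + 7)) + (if true then ((\x.4) true) else (7 - 2)))) else (let y = (if ((2 + 5) == (4 - 3)) then ((if true then 4 else 2) * (9 + 3)) else 4) in (let z = ((\u.(\v.v)) (let w = 0 in (\p.8))) in ((let q = false in q) && (if false then false else false)))))
step 2: [if@root] (6 < ((if (false || true) then (9 * 4) else (8 + 7)) + (if true then ((\x.4) true) else (7 - 2))))
step 3: [delta@1.0.0] (6 < ((if true then (9 * 4) else (8 + 7)) + (if true then ((\x.4) true) else (7 - 2))))
step 4: [if@1.0] (6 < ((9 * 4) + (if true then ((\x.4) true) else (7 - 2))))
step 5: [delta@1.0] (6 < (36 + (if true then ((\x.4) true) else (7 - 2))))
step 6: [if@1.1] (6 < (36 + ((\x.4) true)))
step 7: [beta@1.1] (6 < (36 + 4))
step 8: [delta@1] (6 < 40)
step 9: [delta@root] true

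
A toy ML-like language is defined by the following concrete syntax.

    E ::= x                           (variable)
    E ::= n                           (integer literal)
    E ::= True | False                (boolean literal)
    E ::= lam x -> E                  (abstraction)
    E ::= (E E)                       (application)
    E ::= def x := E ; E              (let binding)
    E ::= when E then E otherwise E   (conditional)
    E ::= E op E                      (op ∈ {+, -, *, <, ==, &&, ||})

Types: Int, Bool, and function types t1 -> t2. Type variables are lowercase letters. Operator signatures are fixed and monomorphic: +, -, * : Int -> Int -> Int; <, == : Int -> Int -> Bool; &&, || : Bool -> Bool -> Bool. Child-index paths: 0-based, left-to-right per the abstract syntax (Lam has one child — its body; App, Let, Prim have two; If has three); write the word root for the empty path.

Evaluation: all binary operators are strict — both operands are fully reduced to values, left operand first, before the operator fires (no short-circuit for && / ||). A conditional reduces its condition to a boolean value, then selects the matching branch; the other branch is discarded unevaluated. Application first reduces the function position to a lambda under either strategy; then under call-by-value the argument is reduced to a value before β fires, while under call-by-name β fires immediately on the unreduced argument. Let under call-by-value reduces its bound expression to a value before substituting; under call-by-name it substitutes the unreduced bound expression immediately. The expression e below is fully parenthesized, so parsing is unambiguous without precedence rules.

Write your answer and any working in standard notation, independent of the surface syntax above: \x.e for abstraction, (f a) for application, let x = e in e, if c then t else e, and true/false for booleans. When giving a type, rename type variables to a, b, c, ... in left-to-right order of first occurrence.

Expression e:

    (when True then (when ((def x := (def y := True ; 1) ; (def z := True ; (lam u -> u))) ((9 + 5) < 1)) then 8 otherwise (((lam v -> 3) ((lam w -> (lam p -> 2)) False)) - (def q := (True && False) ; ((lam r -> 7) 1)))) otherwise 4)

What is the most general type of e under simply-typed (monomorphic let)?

Answer: Int

Derivation:
  unify Bool ~ Bool
let y : Bool
let x : Int
let z : Bool
u : a
\u._ : a -> a
  unify Int ~ Int
  unify Int ~ Int
  unify Int ~ Int
  unify Int ~ Int
  unify a -> a ~ Bool -> b
  unify a ~ Bool
  unify Bool ~ b
_ _ : Bool
  unify Bool ~ Bool
\v._ : c -> Int
\p._ : e -> Int
\w._ : d -> e -> Int
  unify d -> e -> Int ~ Bool -> f
  unify d ~ Bool
  unify e -> Int ~ f
_ _ : e -> Int
  unify c -> Int ~ (e -> Int) -> g
  unify c ~ e -> Int
  unify Int ~ g
_ _ : Int
  unify Int ~ Int
  unify Bool ~ Bool
  unify Bool ~ Bool
let q : Bool
\r._ : h -> Int
  unify h -> Int ~ Int -> i
  unify h ~ Int
  unify Int ~ i
_ _ : Int
  unify Int ~ Int
  unify Int ~ Int
  unify Int ~ Int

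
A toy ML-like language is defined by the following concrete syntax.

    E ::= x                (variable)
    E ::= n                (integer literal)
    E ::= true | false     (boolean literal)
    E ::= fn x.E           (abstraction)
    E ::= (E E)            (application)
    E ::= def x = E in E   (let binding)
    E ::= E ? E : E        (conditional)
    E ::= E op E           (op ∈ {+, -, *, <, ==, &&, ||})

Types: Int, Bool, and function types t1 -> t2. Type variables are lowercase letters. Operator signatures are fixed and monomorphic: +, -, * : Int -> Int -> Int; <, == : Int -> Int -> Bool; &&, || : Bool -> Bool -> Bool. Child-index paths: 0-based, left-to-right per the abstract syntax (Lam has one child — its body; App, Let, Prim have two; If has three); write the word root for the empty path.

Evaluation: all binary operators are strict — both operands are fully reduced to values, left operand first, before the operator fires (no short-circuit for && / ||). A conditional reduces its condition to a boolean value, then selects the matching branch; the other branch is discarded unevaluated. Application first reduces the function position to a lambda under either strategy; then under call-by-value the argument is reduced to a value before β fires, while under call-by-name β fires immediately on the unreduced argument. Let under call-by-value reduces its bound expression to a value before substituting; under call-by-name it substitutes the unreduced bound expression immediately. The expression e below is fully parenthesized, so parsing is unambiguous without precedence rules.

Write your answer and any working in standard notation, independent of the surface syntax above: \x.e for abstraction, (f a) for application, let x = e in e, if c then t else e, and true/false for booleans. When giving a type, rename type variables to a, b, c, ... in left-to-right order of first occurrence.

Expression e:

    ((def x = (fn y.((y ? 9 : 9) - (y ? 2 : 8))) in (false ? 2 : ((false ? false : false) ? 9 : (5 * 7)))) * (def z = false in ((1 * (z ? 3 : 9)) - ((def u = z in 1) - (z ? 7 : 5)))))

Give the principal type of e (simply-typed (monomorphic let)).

Answer: Int

Working:
y : a
  unify a ~ Bool
  unify Int ~ Int
  unify Int ~ Int
y : Bool
  unify Bool ~ Bool
  unify Int ~ Int
  unify Int ~ Int
\y._ : Bool -> Int
let x : Bool -> Int
  unify Bool ~ Bool
  unify Bool ~ Bool
  unify Bool ~ Bool
  unify Bool ~ Bool
  unify Int ~ Int
  unify Int ~ Int
  unify Int ~ Int
  unify Int ~ Int
  unify Int ~ Int
let z : Bool
  unify Int ~ Int
z : Bool
  unify Bool ~ Bool
  unify Int ~ Int
  unify Int ~ Int
  unify Int ~ Int
z : Bool
let u : Bool
  unify Int ~ Int
z : Bool
  unify Bool ~ Bool
  unify Int ~ Int
  unify Int ~ Int
  unify Int ~ Int
  unify Int ~ Int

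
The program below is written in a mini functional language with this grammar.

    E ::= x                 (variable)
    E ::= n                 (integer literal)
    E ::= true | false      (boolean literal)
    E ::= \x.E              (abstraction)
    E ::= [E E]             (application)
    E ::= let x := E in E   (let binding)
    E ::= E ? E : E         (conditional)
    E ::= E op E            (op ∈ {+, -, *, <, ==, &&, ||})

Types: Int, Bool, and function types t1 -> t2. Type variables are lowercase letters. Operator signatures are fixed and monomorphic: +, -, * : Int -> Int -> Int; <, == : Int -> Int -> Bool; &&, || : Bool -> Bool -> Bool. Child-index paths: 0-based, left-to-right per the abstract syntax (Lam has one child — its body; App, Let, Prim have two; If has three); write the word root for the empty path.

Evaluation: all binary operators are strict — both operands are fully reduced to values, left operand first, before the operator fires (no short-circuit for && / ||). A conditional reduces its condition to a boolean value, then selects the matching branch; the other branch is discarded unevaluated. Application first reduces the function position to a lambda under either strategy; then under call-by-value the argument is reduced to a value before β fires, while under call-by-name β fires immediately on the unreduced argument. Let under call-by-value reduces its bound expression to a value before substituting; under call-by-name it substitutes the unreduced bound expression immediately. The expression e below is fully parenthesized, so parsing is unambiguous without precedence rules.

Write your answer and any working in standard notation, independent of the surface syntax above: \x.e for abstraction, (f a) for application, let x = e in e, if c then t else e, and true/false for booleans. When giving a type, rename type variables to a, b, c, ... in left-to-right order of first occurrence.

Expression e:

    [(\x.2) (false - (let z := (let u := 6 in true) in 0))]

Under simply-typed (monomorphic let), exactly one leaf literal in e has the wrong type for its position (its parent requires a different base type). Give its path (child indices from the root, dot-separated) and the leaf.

Working:
\x._ : a -> Int
  unify Bool ~ Int
  FAIL: mismatch Bool ~ Int

Answer: 1.0 : false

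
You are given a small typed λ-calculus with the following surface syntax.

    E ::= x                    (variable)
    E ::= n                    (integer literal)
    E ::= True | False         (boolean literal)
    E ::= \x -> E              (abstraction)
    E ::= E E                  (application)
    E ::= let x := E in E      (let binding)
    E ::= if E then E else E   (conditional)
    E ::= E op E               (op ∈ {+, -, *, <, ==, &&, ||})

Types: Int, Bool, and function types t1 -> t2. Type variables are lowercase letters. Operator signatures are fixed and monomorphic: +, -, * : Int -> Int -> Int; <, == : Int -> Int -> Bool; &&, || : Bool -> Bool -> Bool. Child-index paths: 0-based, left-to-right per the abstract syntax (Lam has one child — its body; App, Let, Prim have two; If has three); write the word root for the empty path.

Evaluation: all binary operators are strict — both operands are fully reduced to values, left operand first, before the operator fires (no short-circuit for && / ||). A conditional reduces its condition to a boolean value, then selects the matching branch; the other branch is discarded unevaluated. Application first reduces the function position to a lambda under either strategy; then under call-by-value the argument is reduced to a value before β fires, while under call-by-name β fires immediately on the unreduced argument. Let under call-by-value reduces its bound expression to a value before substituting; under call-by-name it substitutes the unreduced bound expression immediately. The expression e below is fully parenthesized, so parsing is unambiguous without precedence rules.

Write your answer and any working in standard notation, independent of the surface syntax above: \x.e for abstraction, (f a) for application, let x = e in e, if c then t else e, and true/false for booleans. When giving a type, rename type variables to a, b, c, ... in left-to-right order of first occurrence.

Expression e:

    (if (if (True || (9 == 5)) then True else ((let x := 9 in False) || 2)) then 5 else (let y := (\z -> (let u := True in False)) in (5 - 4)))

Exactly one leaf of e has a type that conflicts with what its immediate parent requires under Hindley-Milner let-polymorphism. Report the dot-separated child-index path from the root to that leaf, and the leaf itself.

Derivation:
  unify Bool ~ Bool
  unify Int ~ Int
  unify Int ~ Int
  unify Bool ~ Bool
  unify Bool ~ Bool
let x : Int
  unify Bool ~ Bool
  unify Int ~ Bool
  FAIL: mismatch Int ~ Bool

Answer: 0.2.1 : 2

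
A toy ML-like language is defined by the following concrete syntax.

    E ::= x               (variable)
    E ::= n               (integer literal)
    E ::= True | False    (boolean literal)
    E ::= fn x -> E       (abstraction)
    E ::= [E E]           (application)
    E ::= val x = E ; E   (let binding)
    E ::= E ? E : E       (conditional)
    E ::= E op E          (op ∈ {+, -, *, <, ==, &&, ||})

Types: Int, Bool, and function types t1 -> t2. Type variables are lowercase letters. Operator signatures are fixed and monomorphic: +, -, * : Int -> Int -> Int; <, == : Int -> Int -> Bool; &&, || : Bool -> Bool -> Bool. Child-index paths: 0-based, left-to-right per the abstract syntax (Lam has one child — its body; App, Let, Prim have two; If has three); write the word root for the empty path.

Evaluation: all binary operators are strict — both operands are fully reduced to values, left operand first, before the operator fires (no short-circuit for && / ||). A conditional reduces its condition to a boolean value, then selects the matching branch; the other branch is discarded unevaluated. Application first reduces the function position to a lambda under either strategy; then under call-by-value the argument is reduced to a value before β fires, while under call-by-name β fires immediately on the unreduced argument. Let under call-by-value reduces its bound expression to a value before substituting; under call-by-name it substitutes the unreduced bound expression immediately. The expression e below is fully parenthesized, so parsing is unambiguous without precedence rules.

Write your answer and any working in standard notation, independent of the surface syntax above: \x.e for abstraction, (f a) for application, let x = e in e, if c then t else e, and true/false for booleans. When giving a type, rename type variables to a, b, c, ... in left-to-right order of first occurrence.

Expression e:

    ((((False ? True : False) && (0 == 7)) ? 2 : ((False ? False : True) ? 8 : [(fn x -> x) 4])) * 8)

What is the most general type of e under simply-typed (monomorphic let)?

Derivation:
  unify Bool ~ Bool
  unify Bool ~ Bool
  unify Bool ~ Bool
  unify Int ~ Int
  unify Int ~ Int
  unify Bool ~ Bool
  unify Bool ~ Bool
  unify Bool ~ Bool
  unify Bool ~ Bool
  unify Bool ~ Bool
x : a
\x._ : a -> a
  unify a -> a ~ Int -> b
  unify a ~ Int
  unify Int ~ b
_ _ : Int
  unify Int ~ Int
  unify Int ~ Int
  unify Int ~ Int
  unify Int ~ Int

Answer: Int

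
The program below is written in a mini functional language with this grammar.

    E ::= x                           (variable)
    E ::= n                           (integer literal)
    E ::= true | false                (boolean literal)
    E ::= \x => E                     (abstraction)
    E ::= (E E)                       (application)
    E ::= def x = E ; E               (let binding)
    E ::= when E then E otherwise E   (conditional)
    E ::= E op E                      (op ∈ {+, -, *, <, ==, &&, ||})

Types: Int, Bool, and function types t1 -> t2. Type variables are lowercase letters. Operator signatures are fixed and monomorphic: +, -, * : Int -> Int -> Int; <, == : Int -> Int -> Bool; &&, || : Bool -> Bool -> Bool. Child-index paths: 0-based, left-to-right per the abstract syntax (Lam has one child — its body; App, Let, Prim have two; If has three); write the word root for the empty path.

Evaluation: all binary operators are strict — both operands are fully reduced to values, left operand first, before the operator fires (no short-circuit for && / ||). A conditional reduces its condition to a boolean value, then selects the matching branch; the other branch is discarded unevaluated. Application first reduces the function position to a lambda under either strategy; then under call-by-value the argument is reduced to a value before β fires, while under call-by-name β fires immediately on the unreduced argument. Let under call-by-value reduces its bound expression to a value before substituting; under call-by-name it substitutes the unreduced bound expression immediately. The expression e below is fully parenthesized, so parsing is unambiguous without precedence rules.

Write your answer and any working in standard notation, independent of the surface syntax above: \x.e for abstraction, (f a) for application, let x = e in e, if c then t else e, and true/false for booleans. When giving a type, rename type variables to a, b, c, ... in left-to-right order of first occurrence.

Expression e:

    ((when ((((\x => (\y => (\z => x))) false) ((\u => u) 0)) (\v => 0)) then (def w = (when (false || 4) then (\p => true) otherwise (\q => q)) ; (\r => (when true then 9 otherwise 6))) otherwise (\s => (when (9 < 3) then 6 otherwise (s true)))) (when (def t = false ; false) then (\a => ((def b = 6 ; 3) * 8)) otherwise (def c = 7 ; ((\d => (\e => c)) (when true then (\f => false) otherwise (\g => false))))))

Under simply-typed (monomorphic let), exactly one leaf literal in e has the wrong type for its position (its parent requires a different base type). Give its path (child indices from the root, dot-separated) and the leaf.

Derivation:
x : a
\z._ : c -> a
\y._ : b -> c -> a
\x._ : a -> b -> c -> a
  unify a -> b -> c -> a ~ Bool -> d
  unify a ~ Bool
  unify b -> c -> Bool ~ d
_ _ : b -> c -> Bool
u : e
\u._ : e -> e
  unify e -> e ~ Int -> f
  unify e ~ Int
  unify Int ~ f
_ _ : Int
  unify b -> c -> Bool ~ Int -> g
  unify b ~ Int
  unify c -> Bool ~ g
_ _ : c -> Bool
\v._ : h -> Int
  unify c -> Bool ~ (h -> Int) -> i
  unify c ~ h -> Int
  unify Bool ~ i
_ _ : Bool
  unify Bool ~ Bool
  unify Bool ~ Bool
  unify Int ~ Bool
  FAIL: mismatch Int ~ Bool

Answer: 0.1.0.0.1 : 4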